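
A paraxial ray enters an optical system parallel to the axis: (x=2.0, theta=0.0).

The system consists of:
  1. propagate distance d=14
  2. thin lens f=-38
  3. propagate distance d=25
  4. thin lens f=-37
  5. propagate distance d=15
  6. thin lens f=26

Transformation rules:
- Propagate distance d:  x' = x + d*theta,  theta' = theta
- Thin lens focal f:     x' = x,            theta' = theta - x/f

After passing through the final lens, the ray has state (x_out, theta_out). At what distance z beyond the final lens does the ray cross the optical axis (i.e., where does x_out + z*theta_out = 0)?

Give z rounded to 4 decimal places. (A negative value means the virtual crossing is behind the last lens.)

Initial: x=2.0000 theta=0.0000
After 1 (propagate distance d=14): x=2.0000 theta=0.0000
After 2 (thin lens f=-38): x=2.0000 theta=1/19 (≈0.0526)
After 3 (propagate distance d=25): x=63/19 (≈3.3158) theta=1/19 (≈0.0526)
After 4 (thin lens f=-37): x=63/19 (≈3.3158) theta=100/703 (≈0.1422)
After 5 (propagate distance d=15): x=3831/703 (≈5.4495) theta=100/703 (≈0.1422)
After 6 (thin lens f=26): x=3831/703 (≈5.4495) theta=-1231/18278 (≈-0.0673)
z_focus = -x_out/theta_out = -(3831/703)/(-1231/18278) = 99606/1231 ≈ 80.9147
Rounded to 4 decimal places: z = 80.9147

Answer: 80.9147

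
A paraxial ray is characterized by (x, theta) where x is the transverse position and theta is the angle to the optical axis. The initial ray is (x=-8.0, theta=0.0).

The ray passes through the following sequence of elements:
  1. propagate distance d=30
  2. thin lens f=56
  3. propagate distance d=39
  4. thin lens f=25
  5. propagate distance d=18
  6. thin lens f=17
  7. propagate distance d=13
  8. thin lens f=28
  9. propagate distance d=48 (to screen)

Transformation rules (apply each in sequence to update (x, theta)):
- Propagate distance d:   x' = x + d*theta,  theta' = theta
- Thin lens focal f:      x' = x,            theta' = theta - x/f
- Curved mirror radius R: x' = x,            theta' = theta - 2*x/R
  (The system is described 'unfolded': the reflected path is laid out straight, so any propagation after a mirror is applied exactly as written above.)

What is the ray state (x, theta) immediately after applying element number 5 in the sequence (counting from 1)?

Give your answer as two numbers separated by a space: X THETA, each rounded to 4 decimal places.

Answer: 1.8914 0.2400

Derivation:
Initial: x=-8.0000 theta=0.0000
After 1 (propagate distance d=30): x=-8.0000 theta=0.0000
After 2 (thin lens f=56): x=-8.0000 theta=1/7 (≈0.1429)
After 3 (propagate distance d=39): x=-17/7 (≈-2.4286) theta=1/7 (≈0.1429)
After 4 (thin lens f=25): x=-17/7 (≈-2.4286) theta=0.2400
After 5 (propagate distance d=18): x=331/175 (≈1.8914) theta=0.2400
Rounded to 4 decimal places: x = 1.8914, theta = 0.2400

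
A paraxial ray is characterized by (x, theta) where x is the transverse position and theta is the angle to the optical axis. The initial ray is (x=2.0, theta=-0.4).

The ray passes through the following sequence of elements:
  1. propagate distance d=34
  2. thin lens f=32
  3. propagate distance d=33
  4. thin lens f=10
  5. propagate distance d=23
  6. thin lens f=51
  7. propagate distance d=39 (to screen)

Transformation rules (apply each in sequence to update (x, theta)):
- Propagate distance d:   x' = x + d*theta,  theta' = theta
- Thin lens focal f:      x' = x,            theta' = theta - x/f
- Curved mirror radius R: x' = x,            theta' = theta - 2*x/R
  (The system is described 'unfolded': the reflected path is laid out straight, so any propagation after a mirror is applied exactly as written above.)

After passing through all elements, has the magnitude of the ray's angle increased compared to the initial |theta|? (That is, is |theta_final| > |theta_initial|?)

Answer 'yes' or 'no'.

Answer: yes

Derivation:
Initial: x=2.0000 theta=-0.4000
After 1 (propagate distance d=34): x=-11.6000 theta=-0.4000
After 2 (thin lens f=32): x=-11.6000 theta=-0.0375
After 3 (propagate distance d=33): x=-12.8375 theta=-0.0375
After 4 (thin lens f=10): x=-12.8375 theta=997/800 (≈1.2463)
After 5 (propagate distance d=23): x=12661/800 (≈15.8263) theta=997/800 (≈1.2463)
After 6 (thin lens f=51): x=12661/800 (≈15.8263) theta=19093/20400 (≈0.9359)
After 7 (propagate distance d=39 (to screen)): x=142331/2720 (≈52.3276) theta=19093/20400 (≈0.9359)
|theta_initial|=0.4000 |theta_final|=19093/20400 (≈0.9359) -> increased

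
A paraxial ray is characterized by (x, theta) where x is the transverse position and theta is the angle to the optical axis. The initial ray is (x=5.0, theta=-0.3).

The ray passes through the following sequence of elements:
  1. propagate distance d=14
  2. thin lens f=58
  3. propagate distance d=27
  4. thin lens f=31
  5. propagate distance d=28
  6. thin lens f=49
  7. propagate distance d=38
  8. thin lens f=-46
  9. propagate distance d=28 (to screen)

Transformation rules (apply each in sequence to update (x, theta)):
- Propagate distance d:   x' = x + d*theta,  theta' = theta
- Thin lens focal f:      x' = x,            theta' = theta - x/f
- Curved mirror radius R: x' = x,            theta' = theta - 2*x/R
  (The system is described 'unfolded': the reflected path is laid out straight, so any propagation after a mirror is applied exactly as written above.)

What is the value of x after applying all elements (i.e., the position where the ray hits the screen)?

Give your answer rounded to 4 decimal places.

Answer: -3.9052

Derivation:
Initial: x=5.0000 theta=-0.3000
After 1 (propagate distance d=14): x=0.8000 theta=-0.3000
After 2 (thin lens f=58): x=0.8000 theta=-91/290 (≈-0.3138)
After 3 (propagate distance d=27): x=-445/58 (≈-7.6724) theta=-91/290 (≈-0.3138)
After 4 (thin lens f=31): x=-445/58 (≈-7.6724) theta=-298/4495 (≈-0.0663)
After 5 (propagate distance d=28): x=-85663/8990 (≈-9.5287) theta=-298/4495 (≈-0.0663)
After 6 (thin lens f=49): x=-85663/8990 (≈-9.5287) theta=56459/440510 (≈0.1282)
After 7 (propagate distance d=38): x=-13239/2842 (≈-4.6583) theta=56459/440510 (≈0.1282)
After 8 (thin lens f=-46): x=-13239/2842 (≈-4.6583) theta=77867/2894780 (≈0.0269)
After 9 (propagate distance d=28 (to screen)): x=-39566069/10131730 (≈-3.9052) theta=77867/2894780 (≈0.0269)
Rounded to 4 decimal places: x = -3.9052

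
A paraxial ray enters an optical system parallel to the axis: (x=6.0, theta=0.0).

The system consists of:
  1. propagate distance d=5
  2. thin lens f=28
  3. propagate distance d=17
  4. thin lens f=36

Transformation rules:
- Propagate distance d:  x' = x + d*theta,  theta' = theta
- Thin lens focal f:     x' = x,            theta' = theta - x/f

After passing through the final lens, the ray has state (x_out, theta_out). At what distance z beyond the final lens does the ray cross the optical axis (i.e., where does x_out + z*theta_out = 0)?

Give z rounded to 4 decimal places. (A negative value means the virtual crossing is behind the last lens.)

Answer: 8.4255

Derivation:
Initial: x=6.0000 theta=0.0000
After 1 (propagate distance d=5): x=6.0000 theta=0.0000
After 2 (thin lens f=28): x=6.0000 theta=-3/14 (≈-0.2143)
After 3 (propagate distance d=17): x=33/14 (≈2.3571) theta=-3/14 (≈-0.2143)
After 4 (thin lens f=36): x=33/14 (≈2.3571) theta=-47/168 (≈-0.2798)
z_focus = -x_out/theta_out = -(33/14)/(-47/168) = 396/47 ≈ 8.4255
Rounded to 4 decimal places: z = 8.4255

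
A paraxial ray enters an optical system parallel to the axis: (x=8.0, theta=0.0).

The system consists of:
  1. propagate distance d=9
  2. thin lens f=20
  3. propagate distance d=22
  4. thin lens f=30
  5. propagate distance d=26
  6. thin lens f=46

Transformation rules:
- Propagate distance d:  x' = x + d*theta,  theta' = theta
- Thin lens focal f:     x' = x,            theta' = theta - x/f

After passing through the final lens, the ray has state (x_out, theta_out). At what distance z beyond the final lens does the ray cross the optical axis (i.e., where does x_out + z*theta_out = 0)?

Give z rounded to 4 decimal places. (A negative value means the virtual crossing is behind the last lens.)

Answer: -72.4960

Derivation:
Initial: x=8.0000 theta=0.0000
After 1 (propagate distance d=9): x=8.0000 theta=0.0000
After 2 (thin lens f=20): x=8.0000 theta=-0.4000
After 3 (propagate distance d=22): x=-0.8000 theta=-0.4000
After 4 (thin lens f=30): x=-0.8000 theta=-28/75 (≈-0.3733)
After 5 (propagate distance d=26): x=-788/75 (≈-10.5067) theta=-28/75 (≈-0.3733)
After 6 (thin lens f=46): x=-788/75 (≈-10.5067) theta=-10/69 (≈-0.1449)
z_focus = -x_out/theta_out = -(-788/75)/(-10/69) = -72.4960
Rounded to 4 decimal places: z = -72.4960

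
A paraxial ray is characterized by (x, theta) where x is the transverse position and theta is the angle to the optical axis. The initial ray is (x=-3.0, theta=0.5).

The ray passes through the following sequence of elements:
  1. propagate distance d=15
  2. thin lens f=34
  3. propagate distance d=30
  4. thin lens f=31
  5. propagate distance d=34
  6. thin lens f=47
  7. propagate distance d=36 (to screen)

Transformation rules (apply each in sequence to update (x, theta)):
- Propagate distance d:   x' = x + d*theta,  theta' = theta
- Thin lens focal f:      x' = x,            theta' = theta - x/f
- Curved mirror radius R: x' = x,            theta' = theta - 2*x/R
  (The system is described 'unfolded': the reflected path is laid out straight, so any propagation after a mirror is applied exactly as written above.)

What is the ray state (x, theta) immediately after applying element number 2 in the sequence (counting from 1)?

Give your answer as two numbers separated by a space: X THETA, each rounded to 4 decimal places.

Initial: x=-3.0000 theta=0.5000
After 1 (propagate distance d=15): x=4.5000 theta=0.5000
After 2 (thin lens f=34): x=4.5000 theta=25/68 (≈0.3676)
Rounded to 4 decimal places: x = 4.5000, theta = 0.3676

Answer: 4.5000 0.3676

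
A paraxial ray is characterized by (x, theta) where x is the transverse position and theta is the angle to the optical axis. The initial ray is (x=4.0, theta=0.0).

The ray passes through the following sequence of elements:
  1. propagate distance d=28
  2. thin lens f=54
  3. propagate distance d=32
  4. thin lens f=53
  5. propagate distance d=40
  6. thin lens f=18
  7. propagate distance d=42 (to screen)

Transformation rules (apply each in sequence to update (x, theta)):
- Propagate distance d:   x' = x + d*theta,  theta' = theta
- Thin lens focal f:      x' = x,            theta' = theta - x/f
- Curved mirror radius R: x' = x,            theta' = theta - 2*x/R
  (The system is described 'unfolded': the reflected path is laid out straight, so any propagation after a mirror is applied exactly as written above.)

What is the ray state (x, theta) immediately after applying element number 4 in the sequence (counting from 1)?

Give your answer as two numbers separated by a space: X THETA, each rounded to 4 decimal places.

Initial: x=4.0000 theta=0.0000
After 1 (propagate distance d=28): x=4.0000 theta=0.0000
After 2 (thin lens f=54): x=4.0000 theta=-2/27 (≈-0.0741)
After 3 (propagate distance d=32): x=44/27 (≈1.6296) theta=-2/27 (≈-0.0741)
After 4 (thin lens f=53): x=44/27 (≈1.6296) theta=-50/477 (≈-0.1048)
Rounded to 4 decimal places: x = 1.6296, theta = -0.1048

Answer: 1.6296 -0.1048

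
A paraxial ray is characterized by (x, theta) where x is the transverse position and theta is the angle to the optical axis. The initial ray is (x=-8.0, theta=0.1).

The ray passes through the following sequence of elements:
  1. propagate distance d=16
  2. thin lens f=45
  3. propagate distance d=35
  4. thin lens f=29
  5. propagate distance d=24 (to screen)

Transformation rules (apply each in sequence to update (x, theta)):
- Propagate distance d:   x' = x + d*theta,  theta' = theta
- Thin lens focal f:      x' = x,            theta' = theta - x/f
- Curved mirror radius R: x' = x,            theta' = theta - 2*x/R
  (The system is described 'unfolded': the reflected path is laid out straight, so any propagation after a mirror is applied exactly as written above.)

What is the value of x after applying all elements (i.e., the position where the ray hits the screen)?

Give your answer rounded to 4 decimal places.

Initial: x=-8.0000 theta=0.1000
After 1 (propagate distance d=16): x=-6.4000 theta=0.1000
After 2 (thin lens f=45): x=-6.4000 theta=109/450 (≈0.2422)
After 3 (propagate distance d=35): x=187/90 (≈2.0778) theta=109/450 (≈0.2422)
After 4 (thin lens f=29): x=187/90 (≈2.0778) theta=371/2175 (≈0.1706)
After 5 (propagate distance d=24 (to screen)): x=80539/13050 (≈6.1716) theta=371/2175 (≈0.1706)
Rounded to 4 decimal places: x = 6.1716

Answer: 6.1716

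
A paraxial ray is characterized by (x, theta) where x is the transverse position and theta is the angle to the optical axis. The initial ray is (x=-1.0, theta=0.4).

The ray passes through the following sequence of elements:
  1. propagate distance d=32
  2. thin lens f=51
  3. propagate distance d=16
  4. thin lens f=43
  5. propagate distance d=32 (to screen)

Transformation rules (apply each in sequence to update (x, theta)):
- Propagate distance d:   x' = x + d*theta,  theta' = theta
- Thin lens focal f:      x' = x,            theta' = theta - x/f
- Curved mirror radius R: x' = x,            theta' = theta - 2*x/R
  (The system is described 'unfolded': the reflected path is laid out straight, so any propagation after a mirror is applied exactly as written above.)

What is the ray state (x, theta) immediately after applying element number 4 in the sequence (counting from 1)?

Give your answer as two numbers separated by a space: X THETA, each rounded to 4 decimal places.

Answer: 14.4980 -0.1685

Derivation:
Initial: x=-1.0000 theta=0.4000
After 1 (propagate distance d=32): x=11.8000 theta=0.4000
After 2 (thin lens f=51): x=11.8000 theta=43/255 (≈0.1686)
After 3 (propagate distance d=16): x=3697/255 (≈14.4980) theta=43/255 (≈0.1686)
After 4 (thin lens f=43): x=3697/255 (≈14.4980) theta=-616/3655 (≈-0.1685)
Rounded to 4 decimal places: x = 14.4980, theta = -0.1685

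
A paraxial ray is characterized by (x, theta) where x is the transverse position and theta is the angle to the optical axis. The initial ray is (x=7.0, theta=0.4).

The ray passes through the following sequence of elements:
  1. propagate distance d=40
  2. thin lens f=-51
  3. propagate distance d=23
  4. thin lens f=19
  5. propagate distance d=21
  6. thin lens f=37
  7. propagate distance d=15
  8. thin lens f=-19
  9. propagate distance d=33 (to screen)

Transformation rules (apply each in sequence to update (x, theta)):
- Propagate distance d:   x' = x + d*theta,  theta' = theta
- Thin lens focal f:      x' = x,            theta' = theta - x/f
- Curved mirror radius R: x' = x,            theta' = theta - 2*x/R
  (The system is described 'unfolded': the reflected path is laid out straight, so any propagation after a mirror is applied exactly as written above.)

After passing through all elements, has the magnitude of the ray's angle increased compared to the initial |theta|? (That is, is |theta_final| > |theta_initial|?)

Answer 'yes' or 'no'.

Answer: yes

Derivation:
Initial: x=7.0000 theta=0.4000
After 1 (propagate distance d=40): x=23.0000 theta=0.4000
After 2 (thin lens f=-51): x=23.0000 theta=217/255 (≈0.8510)
After 3 (propagate distance d=23): x=10856/255 (≈42.5725) theta=217/255 (≈0.8510)
After 4 (thin lens f=19): x=10856/255 (≈42.5725) theta=-6733/4845 (≈-1.3897)
After 5 (propagate distance d=21): x=64871/4845 (≈13.3893) theta=-6733/4845 (≈-1.3897)
After 6 (thin lens f=37): x=64871/4845 (≈13.3893) theta=-104664/59755 (≈-1.7516)
After 7 (propagate distance d=15): x=-2309653/179265 (≈-12.8840) theta=-104664/59755 (≈-1.7516)
After 8 (thin lens f=-19): x=-2309653/179265 (≈-12.8840) theta=-8275501/3406035 (≈-2.4297)
After 9 (propagate distance d=33 (to screen)): x=-63394988/681207 (≈-93.0627) theta=-8275501/3406035 (≈-2.4297)
|theta_initial|=0.4000 |theta_final|=8275501/3406035 (≈2.4297) -> increased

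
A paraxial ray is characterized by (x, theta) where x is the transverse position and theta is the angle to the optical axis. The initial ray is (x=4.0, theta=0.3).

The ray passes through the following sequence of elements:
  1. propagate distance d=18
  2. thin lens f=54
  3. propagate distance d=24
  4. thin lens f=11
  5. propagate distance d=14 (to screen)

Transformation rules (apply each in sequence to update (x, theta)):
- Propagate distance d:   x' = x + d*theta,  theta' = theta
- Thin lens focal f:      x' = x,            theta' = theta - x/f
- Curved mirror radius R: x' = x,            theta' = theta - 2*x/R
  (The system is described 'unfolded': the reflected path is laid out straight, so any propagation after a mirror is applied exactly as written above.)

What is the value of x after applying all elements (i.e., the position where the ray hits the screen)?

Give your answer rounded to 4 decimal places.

Answer: -1.6249

Derivation:
Initial: x=4.0000 theta=0.3000
After 1 (propagate distance d=18): x=9.4000 theta=0.3000
After 2 (thin lens f=54): x=9.4000 theta=17/135 (≈0.1259)
After 3 (propagate distance d=24): x=559/45 (≈12.4222) theta=17/135 (≈0.1259)
After 4 (thin lens f=11): x=559/45 (≈12.4222) theta=-298/297 (≈-1.0034)
After 5 (propagate distance d=14 (to screen)): x=-2413/1485 (≈-1.6249) theta=-298/297 (≈-1.0034)
Rounded to 4 decimal places: x = -1.6249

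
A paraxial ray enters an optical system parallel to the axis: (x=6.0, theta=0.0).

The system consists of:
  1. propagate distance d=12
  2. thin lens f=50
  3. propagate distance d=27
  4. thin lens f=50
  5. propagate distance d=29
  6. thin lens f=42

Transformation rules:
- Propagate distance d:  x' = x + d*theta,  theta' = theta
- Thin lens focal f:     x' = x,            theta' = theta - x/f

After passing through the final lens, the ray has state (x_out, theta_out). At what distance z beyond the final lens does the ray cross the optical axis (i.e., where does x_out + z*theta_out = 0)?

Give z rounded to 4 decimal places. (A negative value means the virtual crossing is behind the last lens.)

Initial: x=6.0000 theta=0.0000
After 1 (propagate distance d=12): x=6.0000 theta=0.0000
After 2 (thin lens f=50): x=6.0000 theta=-0.1200
After 3 (propagate distance d=27): x=2.7600 theta=-0.1200
After 4 (thin lens f=50): x=2.7600 theta=-0.1752
After 5 (propagate distance d=29): x=-2.3208 theta=-0.1752
After 6 (thin lens f=42): x=-2.3208 theta=-2099/17500 (≈-0.1199)
z_focus = -x_out/theta_out = -(-2.3208)/(-2099/17500) = -40614/2099 ≈ -19.3492
Rounded to 4 decimal places: z = -19.3492

Answer: -19.3492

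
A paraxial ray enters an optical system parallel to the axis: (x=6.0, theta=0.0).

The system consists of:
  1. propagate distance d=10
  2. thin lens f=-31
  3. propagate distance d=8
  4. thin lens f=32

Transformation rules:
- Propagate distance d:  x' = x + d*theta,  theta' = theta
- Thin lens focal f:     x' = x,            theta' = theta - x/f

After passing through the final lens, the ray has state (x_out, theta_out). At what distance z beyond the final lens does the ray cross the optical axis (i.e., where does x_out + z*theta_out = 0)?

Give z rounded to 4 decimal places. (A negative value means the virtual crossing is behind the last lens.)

Initial: x=6.0000 theta=0.0000
After 1 (propagate distance d=10): x=6.0000 theta=0.0000
After 2 (thin lens f=-31): x=6.0000 theta=6/31 (≈0.1935)
After 3 (propagate distance d=8): x=234/31 (≈7.5484) theta=6/31 (≈0.1935)
After 4 (thin lens f=32): x=234/31 (≈7.5484) theta=-21/496 (≈-0.0423)
z_focus = -x_out/theta_out = -(234/31)/(-21/496) = 1248/7 ≈ 178.2857
Rounded to 4 decimal places: z = 178.2857

Answer: 178.2857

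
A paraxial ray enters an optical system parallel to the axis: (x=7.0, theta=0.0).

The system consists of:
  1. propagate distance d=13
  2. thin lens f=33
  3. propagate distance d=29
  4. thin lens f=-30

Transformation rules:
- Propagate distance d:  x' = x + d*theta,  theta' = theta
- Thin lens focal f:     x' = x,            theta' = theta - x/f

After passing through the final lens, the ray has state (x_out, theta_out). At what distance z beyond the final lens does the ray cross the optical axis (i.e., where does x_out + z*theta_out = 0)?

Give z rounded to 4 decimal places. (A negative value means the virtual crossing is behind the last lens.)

Answer: 4.6154

Derivation:
Initial: x=7.0000 theta=0.0000
After 1 (propagate distance d=13): x=7.0000 theta=0.0000
After 2 (thin lens f=33): x=7.0000 theta=-7/33 (≈-0.2121)
After 3 (propagate distance d=29): x=28/33 (≈0.8485) theta=-7/33 (≈-0.2121)
After 4 (thin lens f=-30): x=28/33 (≈0.8485) theta=-91/495 (≈-0.1838)
z_focus = -x_out/theta_out = -(28/33)/(-91/495) = 60/13 ≈ 4.6154
Rounded to 4 decimal places: z = 4.6154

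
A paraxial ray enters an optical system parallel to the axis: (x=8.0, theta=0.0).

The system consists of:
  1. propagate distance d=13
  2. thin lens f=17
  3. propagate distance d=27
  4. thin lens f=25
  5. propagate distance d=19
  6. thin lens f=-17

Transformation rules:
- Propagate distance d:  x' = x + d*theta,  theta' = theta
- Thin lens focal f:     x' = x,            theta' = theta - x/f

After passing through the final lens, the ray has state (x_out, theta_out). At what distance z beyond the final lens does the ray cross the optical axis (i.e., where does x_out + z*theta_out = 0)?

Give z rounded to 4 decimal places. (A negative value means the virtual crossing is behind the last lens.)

Initial: x=8.0000 theta=0.0000
After 1 (propagate distance d=13): x=8.0000 theta=0.0000
After 2 (thin lens f=17): x=8.0000 theta=-8/17 (≈-0.4706)
After 3 (propagate distance d=27): x=-80/17 (≈-4.7059) theta=-8/17 (≈-0.4706)
After 4 (thin lens f=25): x=-80/17 (≈-4.7059) theta=-24/85 (≈-0.2824)
After 5 (propagate distance d=19): x=-856/85 (≈-10.0706) theta=-24/85 (≈-0.2824)
After 6 (thin lens f=-17): x=-856/85 (≈-10.0706) theta=-1264/1445 (≈-0.8747)
z_focus = -x_out/theta_out = -(-856/85)/(-1264/1445) = -1819/158 ≈ -11.5127
Rounded to 4 decimal places: z = -11.5127

Answer: -11.5127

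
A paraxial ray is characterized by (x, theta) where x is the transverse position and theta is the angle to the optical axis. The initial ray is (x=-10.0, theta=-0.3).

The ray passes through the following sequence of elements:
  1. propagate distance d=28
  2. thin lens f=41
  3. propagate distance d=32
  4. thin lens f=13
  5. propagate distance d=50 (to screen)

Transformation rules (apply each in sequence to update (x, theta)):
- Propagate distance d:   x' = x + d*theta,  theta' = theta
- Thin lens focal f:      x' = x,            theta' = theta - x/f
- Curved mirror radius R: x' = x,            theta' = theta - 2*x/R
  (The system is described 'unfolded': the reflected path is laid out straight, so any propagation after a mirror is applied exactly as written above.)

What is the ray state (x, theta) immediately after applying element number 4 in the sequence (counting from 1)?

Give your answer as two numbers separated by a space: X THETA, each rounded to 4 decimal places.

Answer: -13.6390 1.1979

Derivation:
Initial: x=-10.0000 theta=-0.3000
After 1 (propagate distance d=28): x=-18.4000 theta=-0.3000
After 2 (thin lens f=41): x=-18.4000 theta=61/410 (≈0.1488)
After 3 (propagate distance d=32): x=-2796/205 (≈-13.6390) theta=61/410 (≈0.1488)
After 4 (thin lens f=13): x=-2796/205 (≈-13.6390) theta=1277/1066 (≈1.1979)
Rounded to 4 decimal places: x = -13.6390, theta = 1.1979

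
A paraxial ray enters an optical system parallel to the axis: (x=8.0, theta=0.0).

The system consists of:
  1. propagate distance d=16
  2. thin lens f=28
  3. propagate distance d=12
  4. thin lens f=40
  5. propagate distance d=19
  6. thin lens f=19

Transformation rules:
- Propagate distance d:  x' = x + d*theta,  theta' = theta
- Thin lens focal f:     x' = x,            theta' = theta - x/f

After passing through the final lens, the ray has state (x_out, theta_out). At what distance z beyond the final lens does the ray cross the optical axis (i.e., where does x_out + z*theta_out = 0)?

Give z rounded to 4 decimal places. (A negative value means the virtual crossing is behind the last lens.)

Answer: -12.5875

Derivation:
Initial: x=8.0000 theta=0.0000
After 1 (propagate distance d=16): x=8.0000 theta=0.0000
After 2 (thin lens f=28): x=8.0000 theta=-2/7 (≈-0.2857)
After 3 (propagate distance d=12): x=32/7 (≈4.5714) theta=-2/7 (≈-0.2857)
After 4 (thin lens f=40): x=32/7 (≈4.5714) theta=-0.4000
After 5 (propagate distance d=19): x=-106/35 (≈-3.0286) theta=-0.4000
After 6 (thin lens f=19): x=-106/35 (≈-3.0286) theta=-32/133 (≈-0.2406)
z_focus = -x_out/theta_out = -(-106/35)/(-32/133) = -12.5875
Rounded to 4 decimal places: z = -12.5875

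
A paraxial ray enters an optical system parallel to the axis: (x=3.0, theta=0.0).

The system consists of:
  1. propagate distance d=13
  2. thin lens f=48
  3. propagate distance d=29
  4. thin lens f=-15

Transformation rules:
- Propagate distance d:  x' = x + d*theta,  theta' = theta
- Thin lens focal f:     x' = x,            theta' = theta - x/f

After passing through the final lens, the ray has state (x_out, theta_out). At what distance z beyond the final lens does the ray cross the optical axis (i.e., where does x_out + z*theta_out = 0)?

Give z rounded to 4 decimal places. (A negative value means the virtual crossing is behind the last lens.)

Answer: -71.2500

Derivation:
Initial: x=3.0000 theta=0.0000
After 1 (propagate distance d=13): x=3.0000 theta=0.0000
After 2 (thin lens f=48): x=3.0000 theta=-0.0625
After 3 (propagate distance d=29): x=1.1875 theta=-0.0625
After 4 (thin lens f=-15): x=1.1875 theta=1/60 (≈0.0167)
z_focus = -x_out/theta_out = -(1.1875)/(1/60) = -71.2500
Rounded to 4 decimal places: z = -71.2500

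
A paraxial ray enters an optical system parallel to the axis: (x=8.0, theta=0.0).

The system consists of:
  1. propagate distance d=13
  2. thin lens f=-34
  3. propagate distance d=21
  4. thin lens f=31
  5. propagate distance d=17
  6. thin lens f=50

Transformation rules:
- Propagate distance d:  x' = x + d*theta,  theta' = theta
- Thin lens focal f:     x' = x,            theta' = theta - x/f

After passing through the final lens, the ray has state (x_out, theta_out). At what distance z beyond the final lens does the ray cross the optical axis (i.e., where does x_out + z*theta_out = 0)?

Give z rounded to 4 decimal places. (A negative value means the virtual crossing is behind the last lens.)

Answer: 25.9712

Derivation:
Initial: x=8.0000 theta=0.0000
After 1 (propagate distance d=13): x=8.0000 theta=0.0000
After 2 (thin lens f=-34): x=8.0000 theta=4/17 (≈0.2353)
After 3 (propagate distance d=21): x=220/17 (≈12.9412) theta=4/17 (≈0.2353)
After 4 (thin lens f=31): x=220/17 (≈12.9412) theta=-96/527 (≈-0.1822)
After 5 (propagate distance d=17): x=5188/527 (≈9.8444) theta=-96/527 (≈-0.1822)
After 6 (thin lens f=50): x=5188/527 (≈9.8444) theta=-4994/13175 (≈-0.3791)
z_focus = -x_out/theta_out = -(5188/527)/(-4994/13175) = 64850/2497 ≈ 25.9712
Rounded to 4 decimal places: z = 25.9712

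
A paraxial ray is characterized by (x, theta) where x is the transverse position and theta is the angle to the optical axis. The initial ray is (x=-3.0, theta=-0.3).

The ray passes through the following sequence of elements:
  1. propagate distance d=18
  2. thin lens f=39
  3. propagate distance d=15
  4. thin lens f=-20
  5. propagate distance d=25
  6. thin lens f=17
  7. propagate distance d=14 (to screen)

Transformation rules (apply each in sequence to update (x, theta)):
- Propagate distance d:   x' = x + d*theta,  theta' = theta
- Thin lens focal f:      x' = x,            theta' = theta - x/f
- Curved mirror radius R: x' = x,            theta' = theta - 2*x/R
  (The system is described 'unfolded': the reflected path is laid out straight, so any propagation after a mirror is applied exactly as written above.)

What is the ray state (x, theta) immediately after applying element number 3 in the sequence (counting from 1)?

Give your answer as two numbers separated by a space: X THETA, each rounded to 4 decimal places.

Answer: -9.6692 -0.0846

Derivation:
Initial: x=-3.0000 theta=-0.3000
After 1 (propagate distance d=18): x=-8.4000 theta=-0.3000
After 2 (thin lens f=39): x=-8.4000 theta=-11/130 (≈-0.0846)
After 3 (propagate distance d=15): x=-1257/130 (≈-9.6692) theta=-11/130 (≈-0.0846)
Rounded to 4 decimal places: x = -9.6692, theta = -0.0846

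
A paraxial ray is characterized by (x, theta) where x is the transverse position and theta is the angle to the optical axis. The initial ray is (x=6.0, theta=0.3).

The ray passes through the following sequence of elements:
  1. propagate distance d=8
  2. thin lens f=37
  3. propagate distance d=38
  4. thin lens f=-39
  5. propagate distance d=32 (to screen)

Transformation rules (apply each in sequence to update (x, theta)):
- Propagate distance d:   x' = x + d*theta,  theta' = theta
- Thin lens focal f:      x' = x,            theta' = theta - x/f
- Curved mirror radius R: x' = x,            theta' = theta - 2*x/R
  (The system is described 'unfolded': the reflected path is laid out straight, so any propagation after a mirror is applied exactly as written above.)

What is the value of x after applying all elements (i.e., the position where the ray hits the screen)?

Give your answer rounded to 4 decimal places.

Initial: x=6.0000 theta=0.3000
After 1 (propagate distance d=8): x=8.4000 theta=0.3000
After 2 (thin lens f=37): x=8.4000 theta=27/370 (≈0.0730)
After 3 (propagate distance d=38): x=2067/185 (≈11.1730) theta=27/370 (≈0.0730)
After 4 (thin lens f=-39): x=2067/185 (≈11.1730) theta=133/370 (≈0.3595)
After 5 (propagate distance d=32 (to screen)): x=839/37 (≈22.6757) theta=133/370 (≈0.3595)
Rounded to 4 decimal places: x = 22.6757

Answer: 22.6757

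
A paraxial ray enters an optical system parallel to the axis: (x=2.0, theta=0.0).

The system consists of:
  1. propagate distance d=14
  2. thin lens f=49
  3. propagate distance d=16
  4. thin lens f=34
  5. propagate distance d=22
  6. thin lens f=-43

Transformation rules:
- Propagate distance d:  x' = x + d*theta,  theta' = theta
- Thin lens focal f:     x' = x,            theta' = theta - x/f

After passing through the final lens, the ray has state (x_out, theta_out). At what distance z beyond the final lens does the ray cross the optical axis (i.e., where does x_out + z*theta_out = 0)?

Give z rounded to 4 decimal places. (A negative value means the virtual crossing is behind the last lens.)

Answer: -4.6817

Derivation:
Initial: x=2.0000 theta=0.0000
After 1 (propagate distance d=14): x=2.0000 theta=0.0000
After 2 (thin lens f=49): x=2.0000 theta=-2/49 (≈-0.0408)
After 3 (propagate distance d=16): x=66/49 (≈1.3469) theta=-2/49 (≈-0.0408)
After 4 (thin lens f=34): x=66/49 (≈1.3469) theta=-67/833 (≈-0.0804)
After 5 (propagate distance d=22): x=-352/833 (≈-0.4226) theta=-67/833 (≈-0.0804)
After 6 (thin lens f=-43): x=-352/833 (≈-0.4226) theta=-3233/35819 (≈-0.0903)
z_focus = -x_out/theta_out = -(-352/833)/(-3233/35819) = -15136/3233 ≈ -4.6817
Rounded to 4 decimal places: z = -4.6817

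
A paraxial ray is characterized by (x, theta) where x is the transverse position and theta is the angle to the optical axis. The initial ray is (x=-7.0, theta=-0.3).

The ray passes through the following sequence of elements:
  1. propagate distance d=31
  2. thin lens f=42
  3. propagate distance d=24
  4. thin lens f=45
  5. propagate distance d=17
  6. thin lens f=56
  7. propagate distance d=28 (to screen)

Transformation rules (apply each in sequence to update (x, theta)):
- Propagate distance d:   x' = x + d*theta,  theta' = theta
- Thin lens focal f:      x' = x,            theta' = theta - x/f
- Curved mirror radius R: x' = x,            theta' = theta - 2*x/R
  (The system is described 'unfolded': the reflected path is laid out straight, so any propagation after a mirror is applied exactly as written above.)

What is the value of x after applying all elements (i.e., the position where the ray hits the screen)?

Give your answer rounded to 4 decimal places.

Initial: x=-7.0000 theta=-0.3000
After 1 (propagate distance d=31): x=-16.3000 theta=-0.3000
After 2 (thin lens f=42): x=-16.3000 theta=37/420 (≈0.0881)
After 3 (propagate distance d=24): x=-993/70 (≈-14.1857) theta=37/420 (≈0.0881)
After 4 (thin lens f=45): x=-993/70 (≈-14.1857) theta=121/300 (≈0.4033)
After 5 (propagate distance d=17): x=-15391/2100 (≈-7.3290) theta=121/300 (≈0.4033)
After 6 (thin lens f=56): x=-15391/2100 (≈-7.3290) theta=20941/39200 (≈0.5342)
After 7 (propagate distance d=28 (to screen)): x=32041/4200 (≈7.6288) theta=20941/39200 (≈0.5342)
Rounded to 4 decimal places: x = 7.6288

Answer: 7.6288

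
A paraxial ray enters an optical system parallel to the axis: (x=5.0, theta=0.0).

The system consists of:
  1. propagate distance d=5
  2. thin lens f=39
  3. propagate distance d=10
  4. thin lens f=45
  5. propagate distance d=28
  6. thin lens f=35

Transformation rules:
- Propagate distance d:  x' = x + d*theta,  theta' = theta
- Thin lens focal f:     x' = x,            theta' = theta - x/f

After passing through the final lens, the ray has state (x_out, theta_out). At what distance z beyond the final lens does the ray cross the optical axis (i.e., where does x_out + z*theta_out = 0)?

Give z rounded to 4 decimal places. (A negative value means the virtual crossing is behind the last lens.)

Answer: -14.7257

Derivation:
Initial: x=5.0000 theta=0.0000
After 1 (propagate distance d=5): x=5.0000 theta=0.0000
After 2 (thin lens f=39): x=5.0000 theta=-5/39 (≈-0.1282)
After 3 (propagate distance d=10): x=145/39 (≈3.7179) theta=-5/39 (≈-0.1282)
After 4 (thin lens f=45): x=145/39 (≈3.7179) theta=-74/351 (≈-0.2108)
After 5 (propagate distance d=28): x=-59/27 (≈-2.1852) theta=-74/351 (≈-0.2108)
After 6 (thin lens f=35): x=-59/27 (≈-2.1852) theta=-1823/12285 (≈-0.1484)
z_focus = -x_out/theta_out = -(-59/27)/(-1823/12285) = -26845/1823 ≈ -14.7257
Rounded to 4 decimal places: z = -14.7257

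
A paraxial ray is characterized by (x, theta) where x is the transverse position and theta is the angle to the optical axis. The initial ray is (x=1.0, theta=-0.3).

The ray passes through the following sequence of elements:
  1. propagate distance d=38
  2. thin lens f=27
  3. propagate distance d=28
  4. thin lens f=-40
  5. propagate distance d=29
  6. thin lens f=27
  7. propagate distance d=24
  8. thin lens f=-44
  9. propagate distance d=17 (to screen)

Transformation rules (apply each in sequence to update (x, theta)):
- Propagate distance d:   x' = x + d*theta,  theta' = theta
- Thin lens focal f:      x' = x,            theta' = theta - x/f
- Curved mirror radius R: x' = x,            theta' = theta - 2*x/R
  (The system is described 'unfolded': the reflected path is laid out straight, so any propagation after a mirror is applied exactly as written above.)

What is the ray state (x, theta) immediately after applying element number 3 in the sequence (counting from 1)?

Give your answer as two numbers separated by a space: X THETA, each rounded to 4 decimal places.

Answer: -8.0148 0.0852

Derivation:
Initial: x=1.0000 theta=-0.3000
After 1 (propagate distance d=38): x=-10.4000 theta=-0.3000
After 2 (thin lens f=27): x=-10.4000 theta=23/270 (≈0.0852)
After 3 (propagate distance d=28): x=-1082/135 (≈-8.0148) theta=23/270 (≈0.0852)
Rounded to 4 decimal places: x = -8.0148, theta = 0.0852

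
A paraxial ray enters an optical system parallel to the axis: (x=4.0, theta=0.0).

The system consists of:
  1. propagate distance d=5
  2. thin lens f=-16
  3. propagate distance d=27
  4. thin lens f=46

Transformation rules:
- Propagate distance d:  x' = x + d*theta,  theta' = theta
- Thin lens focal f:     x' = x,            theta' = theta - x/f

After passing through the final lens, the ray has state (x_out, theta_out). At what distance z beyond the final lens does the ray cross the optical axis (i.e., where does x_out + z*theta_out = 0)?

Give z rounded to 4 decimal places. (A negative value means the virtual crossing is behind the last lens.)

Initial: x=4.0000 theta=0.0000
After 1 (propagate distance d=5): x=4.0000 theta=0.0000
After 2 (thin lens f=-16): x=4.0000 theta=0.2500
After 3 (propagate distance d=27): x=10.7500 theta=0.2500
After 4 (thin lens f=46): x=10.7500 theta=3/184 (≈0.0163)
z_focus = -x_out/theta_out = -(10.7500)/(3/184) = -1978/3 ≈ -659.3333
Rounded to 4 decimal places: z = -659.3333

Answer: -659.3333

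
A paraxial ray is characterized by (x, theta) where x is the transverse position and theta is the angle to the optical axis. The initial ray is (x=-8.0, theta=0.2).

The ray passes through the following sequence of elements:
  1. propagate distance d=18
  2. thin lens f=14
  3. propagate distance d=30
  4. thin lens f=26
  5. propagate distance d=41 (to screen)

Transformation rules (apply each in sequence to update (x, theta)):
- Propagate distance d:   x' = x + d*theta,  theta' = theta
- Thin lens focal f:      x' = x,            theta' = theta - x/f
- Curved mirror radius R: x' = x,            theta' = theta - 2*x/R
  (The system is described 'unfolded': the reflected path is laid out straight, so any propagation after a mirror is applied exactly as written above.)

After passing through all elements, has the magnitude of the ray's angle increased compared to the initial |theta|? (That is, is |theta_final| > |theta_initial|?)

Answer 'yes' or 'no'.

Answer: no

Derivation:
Initial: x=-8.0000 theta=0.2000
After 1 (propagate distance d=18): x=-4.4000 theta=0.2000
After 2 (thin lens f=14): x=-4.4000 theta=18/35 (≈0.5143)
After 3 (propagate distance d=30): x=386/35 (≈11.0286) theta=18/35 (≈0.5143)
After 4 (thin lens f=26): x=386/35 (≈11.0286) theta=41/455 (≈0.0901)
After 5 (propagate distance d=41 (to screen)): x=957/65 (≈14.7231) theta=41/455 (≈0.0901)
|theta_initial|=0.2000 |theta_final|=41/455 (≈0.0901) -> not increased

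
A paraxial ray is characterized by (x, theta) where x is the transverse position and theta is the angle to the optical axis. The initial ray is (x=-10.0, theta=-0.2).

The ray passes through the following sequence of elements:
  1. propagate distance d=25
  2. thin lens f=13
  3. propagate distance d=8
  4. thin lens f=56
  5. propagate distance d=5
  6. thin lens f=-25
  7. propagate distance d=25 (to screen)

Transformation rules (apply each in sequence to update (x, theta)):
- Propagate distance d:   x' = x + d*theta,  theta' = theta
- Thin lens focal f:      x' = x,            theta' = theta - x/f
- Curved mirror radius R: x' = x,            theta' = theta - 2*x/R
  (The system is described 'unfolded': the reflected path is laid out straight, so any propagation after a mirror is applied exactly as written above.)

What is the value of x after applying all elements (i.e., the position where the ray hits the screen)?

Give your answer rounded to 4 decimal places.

Initial: x=-10.0000 theta=-0.2000
After 1 (propagate distance d=25): x=-15.0000 theta=-0.2000
After 2 (thin lens f=13): x=-15.0000 theta=62/65 (≈0.9538)
After 3 (propagate distance d=8): x=-479/65 (≈-7.3692) theta=62/65 (≈0.9538)
After 4 (thin lens f=56): x=-479/65 (≈-7.3692) theta=3951/3640 (≈1.0854)
After 5 (propagate distance d=5): x=-7069/3640 (≈-1.9420) theta=3951/3640 (≈1.0854)
After 6 (thin lens f=-25): x=-7069/3640 (≈-1.9420) theta=45853/45500 (≈1.0078)
After 7 (propagate distance d=25 (to screen)): x=12091/520 (≈23.2519) theta=45853/45500 (≈1.0078)
Rounded to 4 decimal places: x = 23.2519

Answer: 23.2519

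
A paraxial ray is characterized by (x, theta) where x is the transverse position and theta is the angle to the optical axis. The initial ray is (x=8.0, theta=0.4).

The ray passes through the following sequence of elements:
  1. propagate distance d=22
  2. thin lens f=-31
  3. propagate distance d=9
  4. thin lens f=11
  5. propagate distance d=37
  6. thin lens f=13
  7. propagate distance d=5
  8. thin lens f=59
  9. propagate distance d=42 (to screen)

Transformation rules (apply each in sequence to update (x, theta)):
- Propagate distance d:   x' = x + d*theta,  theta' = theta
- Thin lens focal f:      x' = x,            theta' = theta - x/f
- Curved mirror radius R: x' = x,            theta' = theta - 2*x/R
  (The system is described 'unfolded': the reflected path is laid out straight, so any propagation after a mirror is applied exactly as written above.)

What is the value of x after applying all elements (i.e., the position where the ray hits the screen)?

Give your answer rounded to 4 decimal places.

Initial: x=8.0000 theta=0.4000
After 1 (propagate distance d=22): x=16.8000 theta=0.4000
After 2 (thin lens f=-31): x=16.8000 theta=146/155 (≈0.9419)
After 3 (propagate distance d=9): x=3918/155 (≈25.2774) theta=146/155 (≈0.9419)
After 4 (thin lens f=11): x=3918/155 (≈25.2774) theta=-2312/1705 (≈-1.3560)
After 5 (propagate distance d=37): x=-42446/1705 (≈-24.8950) theta=-2312/1705 (≈-1.3560)
After 6 (thin lens f=13): x=-42446/1705 (≈-24.8950) theta=2478/4433 (≈0.5590)
After 7 (propagate distance d=5): x=-489848/22165 (≈-22.1001) theta=2478/4433 (≈0.5590)
After 8 (thin lens f=59): x=-489848/22165 (≈-22.1001) theta=1220858/1307735 (≈0.9336)
After 9 (propagate distance d=42 (to screen)): x=22375004/1307735 (≈17.1097) theta=1220858/1307735 (≈0.9336)
Rounded to 4 decimal places: x = 17.1097

Answer: 17.1097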